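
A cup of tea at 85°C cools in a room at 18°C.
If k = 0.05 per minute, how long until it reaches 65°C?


From T(t) = T_a + (T₀ - T_a)e^(-kt), set T(t) = 65:
(65 - 18) / (85 - 18) = e^(-0.05t), so t = -ln(0.701)/0.05 ≈ 7.1 minutes.


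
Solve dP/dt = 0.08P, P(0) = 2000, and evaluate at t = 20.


The ODE dP/dt = 0.08P has solution P(t) = P(0)e^(0.08t).
Substitute P(0) = 2000 and t = 20: P(20) = 2000 e^(1.60) ≈ 9906.


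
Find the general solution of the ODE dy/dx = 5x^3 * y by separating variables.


Separate variables: dy/y = 5x^3 dx.
Integrate: ln|y| = (5/4)x^4 + C₀.
Exponentiate: y = Ce^((5/4)x^4).


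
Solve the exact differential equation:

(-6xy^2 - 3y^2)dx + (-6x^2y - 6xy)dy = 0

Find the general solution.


Check exactness: ∂M/∂y = -12xy - 6y and ∂N/∂x = -12xy - 6y; equal, so the equation is exact.
Integrate M with respect to x (treating y as constant): ∫M dx = -3x^2y^2 - 3xy^2 + h(y).
Differentiate w.r.t. y and set equal to N: all terms match, so h'(y) = 0 and h is a constant absorbed into C.
General solution: -3x^2y^2 - 3xy^2 = C.


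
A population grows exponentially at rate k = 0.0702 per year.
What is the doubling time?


Exponential growth: P(t) = P₀ e^(0.0702t). Set P(t)/P₀ = 2: e^(0.0702t) = 2.
Solve: t = ln(2)/0.0702 ≈ 9.87 years.


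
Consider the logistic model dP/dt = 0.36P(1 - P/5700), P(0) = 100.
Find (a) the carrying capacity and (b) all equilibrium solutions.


Logistic ODE dP/dt = 0.36P(1 - P/5700) has equilibria where dP/dt = 0, i.e. P = 0 or P = 5700.
The coefficient (1 - P/K) = 0 when P = K, identifying K = 5700 as the carrying capacity.
(a) K = 5700; (b) equilibria P = 0 and P = 5700.


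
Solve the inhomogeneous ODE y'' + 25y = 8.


Homogeneous part: r² + 25 = 0 ⇒ r = ±5i, so y_h = C₁cos(5x) + C₂sin(5x).
Try constant y_p = A; plug in: 25A = 8 ⇒ A = 8/25.
General solution: y = C₁cos(5x) + C₂sin(5x) + 8/25.


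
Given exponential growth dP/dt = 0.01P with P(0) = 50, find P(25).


The ODE dP/dt = 0.01P has solution P(t) = P(0)e^(0.01t).
Substitute P(0) = 50 and t = 25: P(25) = 50 e^(0.25) ≈ 64.


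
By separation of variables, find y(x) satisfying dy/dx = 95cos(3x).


g(y) = 1, so integrate directly: y = ∫ 95cos(3x) dx = (95/3)sin(3x) + C.


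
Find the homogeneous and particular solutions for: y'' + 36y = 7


Homogeneous part: r² + 36 = 0 ⇒ r = ±6i, so y_h = C₁cos(6x) + C₂sin(6x).
Try constant y_p = A; plug in: 36A = 7 ⇒ A = 7/36.
General solution: y = C₁cos(6x) + C₂sin(6x) + 7/36.


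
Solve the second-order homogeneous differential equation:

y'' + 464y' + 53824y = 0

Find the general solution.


Characteristic equation: r² + 464r + 53824 = 0, i.e. (r + 232)² = 0.
Repeated root r = -232; include an x factor for the second linearly independent solution.
General solution: y = (C₁ + C₂x)e^(-232x).


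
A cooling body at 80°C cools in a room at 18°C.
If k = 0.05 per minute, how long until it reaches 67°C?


From T(t) = T_a + (T₀ - T_a)e^(-kt), set T(t) = 67:
(67 - 18) / (80 - 18) = e^(-0.05t), so t = -ln(0.790)/0.05 ≈ 4.7 minutes.


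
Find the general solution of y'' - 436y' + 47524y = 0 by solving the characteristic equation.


Characteristic equation: r² - 436r + 47524 = 0, i.e. (r - 218)² = 0.
Repeated root r = 218; include an x factor for the second linearly independent solution.
General solution: y = (C₁ + C₂x)e^(218x).


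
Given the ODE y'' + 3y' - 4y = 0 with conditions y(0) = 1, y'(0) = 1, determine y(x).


Characteristic roots of r² + 3r - 4 = 0 are -4, 1.
General solution y = c₁ e^(-4x) + c₂ e^(x).
Apply y(0) = 1: c₁ + c₂ = 1. Apply y'(0) = 1: -4 c₁ + 1 c₂ = 1.
Solve: c₁ = 0, c₂ = 1.
Particular solution: y = 0e^(-4x) + e^(x).


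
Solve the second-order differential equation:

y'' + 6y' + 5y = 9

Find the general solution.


Characteristic roots of r² + 6r + 5 = 0 are -1, -5.
y_h = C₁e^(-x) + C₂e^(-5x).
Constant forcing; try y_p = A. Then 5A = 9 ⇒ A = 9/5.
General solution: y = C₁e^(-x) + C₂e^(-5x) + 9/5.


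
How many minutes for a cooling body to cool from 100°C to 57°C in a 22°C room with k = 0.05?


From T(t) = T_a + (T₀ - T_a)e^(-kt), set T(t) = 57:
(57 - 22) / (100 - 22) = e^(-0.05t), so t = -ln(0.449)/0.05 ≈ 16.0 minutes.


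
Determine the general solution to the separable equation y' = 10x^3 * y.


Separate variables: dy/y = 10x^3 dx.
Integrate: ln|y| = (5/2)x^4 + C₀.
Exponentiate: y = Ce^((5/2)x^4).


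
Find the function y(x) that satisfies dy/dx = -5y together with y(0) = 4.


General solution of y' = -5y is y = Ce^(-5x).
Apply y(0) = 4: C = 4.
Particular solution: y = 4e^(-5x).


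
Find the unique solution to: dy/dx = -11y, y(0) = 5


General solution of y' = -11y is y = Ce^(-11x).
Apply y(0) = 5: C = 5.
Particular solution: y = 5e^(-11x).


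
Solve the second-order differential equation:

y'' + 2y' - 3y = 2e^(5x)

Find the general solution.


Characteristic roots of r² + 2r - 3 = 0 are 1, -3.
y_h = C₁e^(x) + C₂e^(-3x).
Forcing exponent 5 is not a characteristic root; try y_p = Ae^(5x).
Substitute: A·(25 + (2)·5 + (-3)) = A·32 = 2, so A = 1/16.
General solution: y = C₁e^(x) + C₂e^(-3x) + (1/16)e^(5x).


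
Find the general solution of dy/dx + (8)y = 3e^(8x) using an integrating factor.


P(x) = 8 ⇒ μ = e^(8x).
(μ y)' = 3e^(16x) ⇒ μ y = (3/16)e^(16x) + C.
Divide by μ: y = (3/16)e^(8x) + Ce^(-8x).


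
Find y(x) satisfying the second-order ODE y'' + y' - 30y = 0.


Characteristic equation: r² + r - 30 = 0.
Factor: (r - 5)(r + 6) = 0 ⇒ r = 5, -6 (distinct real).
General solution: y = C₁e^(5x) + C₂e^(-6x).


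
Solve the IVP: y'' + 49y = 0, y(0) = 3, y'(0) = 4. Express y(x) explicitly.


Characteristic roots of r² + 49 = 0 are ±7i, so y = C₁cos(7x) + C₂sin(7x).
Apply y(0) = 3: C₁ = 3. Differentiate and apply y'(0) = 4: 7·C₂ = 4, so C₂ = 4/7.
Particular solution: y = 3cos(7x) + (4/7)sin(7x).


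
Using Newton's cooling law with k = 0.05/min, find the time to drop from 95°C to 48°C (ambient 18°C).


From T(t) = T_a + (T₀ - T_a)e^(-kt), set T(t) = 48:
(48 - 18) / (95 - 18) = e^(-0.05t), so t = -ln(0.390)/0.05 ≈ 18.9 minutes.


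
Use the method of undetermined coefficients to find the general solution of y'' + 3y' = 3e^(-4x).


Characteristic roots of r² + 3r = 0 are -3, 0.
y_h = C₁e^(-3x) + C₂.
Forcing exponent -4 is not a characteristic root; try y_p = Ae^(-4x).
Substitute: A·(16 + (3)·-4 + (0)) = A·4 = 3, so A = 3/4.
General solution: y = C₁e^(-3x) + C₂ + (3/4)e^(-4x).


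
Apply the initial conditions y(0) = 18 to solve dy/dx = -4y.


General solution of y' = -4y is y = Ce^(-4x).
Apply y(0) = 18: C = 18.
Particular solution: y = 18e^(-4x).


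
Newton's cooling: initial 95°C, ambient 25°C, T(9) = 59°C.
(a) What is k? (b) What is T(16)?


Newton's law: T(t) = T_a + (T₀ - T_a)e^(-kt).
(a) Use T(9) = 59: (59 - 25)/(95 - 25) = e^(-k·9), so k = -ln(0.486)/9 ≈ 0.0802.
(b) Apply k to t = 16: T(16) = 25 + (70)e^(-1.284) ≈ 44.4°C.


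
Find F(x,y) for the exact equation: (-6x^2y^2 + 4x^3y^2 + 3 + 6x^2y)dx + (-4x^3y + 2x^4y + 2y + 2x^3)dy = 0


Check exactness: ∂M/∂y = -12x^2y + 8x^3y + 6x^2 and ∂N/∂x = -12x^2y + 8x^3y + 6x^2; equal, so the equation is exact.
Integrate M with respect to x (treating y as constant): ∫M dx = -2x^3y^2 + x^4y^2 + 3x + 2x^3y + h(y).
Differentiate w.r.t. y and set equal to N: the x-dependent terms already match, leaving h'(y) = 2y. Integrate: h(y) = y^2.
So F(x,y) = -2x^3y^2 + x^4y^2 + 3x + y^2 + 2x^3y.
General solution: -2x^3y^2 + x^4y^2 + 3x + y^2 + 2x^3y = C.


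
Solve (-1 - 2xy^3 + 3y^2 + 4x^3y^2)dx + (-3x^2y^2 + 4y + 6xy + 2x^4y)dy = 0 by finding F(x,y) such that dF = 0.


Check exactness: ∂M/∂y = -6xy^2 + 6y + 8x^3y and ∂N/∂x = -6xy^2 + 6y + 8x^3y; equal, so the equation is exact.
Integrate M with respect to x (treating y as constant): ∫M dx = -x - x^2y^3 + 3xy^2 + x^4y^2 + h(y).
Differentiate w.r.t. y and set equal to N: the x-dependent terms already match, leaving h'(y) = 4y. Integrate: h(y) = 2y^2.
So F(x,y) = -x - x^2y^3 + 2y^2 + 3xy^2 + x^4y^2.
General solution: -x - x^2y^3 + 2y^2 + 3xy^2 + x^4y^2 = C.


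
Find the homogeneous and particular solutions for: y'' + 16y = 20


Homogeneous part: r² + 16 = 0 ⇒ r = ±4i, so y_h = C₁cos(4x) + C₂sin(4x).
Try constant y_p = A; plug in: 16A = 20 ⇒ A = 5/4.
General solution: y = C₁cos(4x) + C₂sin(4x) + 5/4.


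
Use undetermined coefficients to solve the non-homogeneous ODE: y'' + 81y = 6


Homogeneous part: r² + 81 = 0 ⇒ r = ±9i, so y_h = C₁cos(9x) + C₂sin(9x).
Try constant y_p = A; plug in: 81A = 6 ⇒ A = 2/27.
General solution: y = C₁cos(9x) + C₂sin(9x) + 2/27.


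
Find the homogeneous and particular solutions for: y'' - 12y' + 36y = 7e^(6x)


Characteristic polynomial (r - 6)² = 0; repeated root r = 6.
y_h = (C₁ + C₂x)e^(6x). Forcing matches the repeated root (resonance), so try y_p = Ax² e^(6x).
Substitute and solve for A: 2A = 7, so A = 7/2.
General solution: y = (C₁ + C₂x + (7/2)x²)e^(6x).


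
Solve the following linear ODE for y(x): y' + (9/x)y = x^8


P(x) = 9/x ⇒ μ = x^9.
(x^9 y)' = x^9·x^8 = x^17.
Integrate: x^9 y = x^18/(18) + C.
Solve for y: y = (1/18)x^9 + C/x^9.


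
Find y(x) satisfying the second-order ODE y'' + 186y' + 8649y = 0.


Characteristic equation: r² + 186r + 8649 = 0, i.e. (r + 93)² = 0.
Repeated root r = -93; include an x factor for the second linearly independent solution.
General solution: y = (C₁ + C₂x)e^(-93x).


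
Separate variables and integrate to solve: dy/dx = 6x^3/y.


Separate variables: y dy = 6x^3 dx.
Integrate both sides: y²/2 = (3/2)x^4 + C₀.
Multiply by 2: y² = 3x^4 + C.


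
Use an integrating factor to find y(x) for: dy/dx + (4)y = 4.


P(x) = 4, Q(x) = 4; integrating factor μ = e^(4x).
(μ y)' = 4e^(4x) ⇒ μ y = e^(4x) + C.
Divide by μ: y = 1 + Ce^(-4x).


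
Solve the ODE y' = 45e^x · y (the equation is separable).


Separate variables: dy/y = 45e^x dx.
Integrate: ln|y| = 45e^x + C₀.
Exponentiate: y = Ce^(45e^x).


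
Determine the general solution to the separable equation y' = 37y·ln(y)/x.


Separate: dy/[y ln(y)] = 37 dx/x.
Substitute u = ln(y): du/u = 37 dx/x.
Integrate: ln|ln(y)| = 37ln|x| + C₀, hence ln(y) = C·x^37.


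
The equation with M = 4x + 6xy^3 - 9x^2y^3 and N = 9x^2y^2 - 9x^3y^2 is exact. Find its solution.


Check exactness: ∂M/∂y = 18xy^2 - 27x^2y^2 and ∂N/∂x = 18xy^2 - 27x^2y^2; equal, so the equation is exact.
Integrate M with respect to x (treating y as constant): ∫M dx = 2x^2 + 3x^2y^3 - 3x^3y^3 + h(y).
Differentiate w.r.t. y and set equal to N: all terms match, so h'(y) = 0 and h is a constant absorbed into C.
General solution: 2x^2 + 3x^2y^3 - 3x^3y^3 = C.


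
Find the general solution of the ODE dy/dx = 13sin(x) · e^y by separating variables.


Separate: e^(-y) dy = 13sin(x) dx.
Integrate: -e^(-y) = -13cos(x) + C₀.
Rearrange: e^(-y) = 13cos(x) + C.


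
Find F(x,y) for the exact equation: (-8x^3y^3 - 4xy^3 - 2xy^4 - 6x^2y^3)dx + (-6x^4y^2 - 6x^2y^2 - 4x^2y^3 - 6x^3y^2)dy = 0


Check exactness: ∂M/∂y = -24x^3y^2 - 12xy^2 - 8xy^3 - 18x^2y^2 and ∂N/∂x = -24x^3y^2 - 12xy^2 - 8xy^3 - 18x^2y^2; equal, so the equation is exact.
Integrate M with respect to x (treating y as constant): ∫M dx = -2x^4y^3 - 2x^2y^3 - x^2y^4 - 2x^3y^3 + h(y).
Differentiate w.r.t. y and set equal to N: all terms match, so h'(y) = 0 and h is a constant absorbed into C.
General solution: -2x^4y^3 - 2x^2y^3 - x^2y^4 - 2x^3y^3 = C.


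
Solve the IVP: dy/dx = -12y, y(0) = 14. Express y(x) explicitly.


General solution of y' = -12y is y = Ce^(-12x).
Apply y(0) = 14: C = 14.
Particular solution: y = 14e^(-12x).


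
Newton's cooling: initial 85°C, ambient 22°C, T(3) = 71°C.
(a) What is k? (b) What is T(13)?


Newton's law: T(t) = T_a + (T₀ - T_a)e^(-kt).
(a) Use T(3) = 71: (71 - 22)/(85 - 22) = e^(-k·3), so k = -ln(0.778)/3 ≈ 0.0838.
(b) Apply k to t = 13: T(13) = 22 + (63)e^(-1.089) ≈ 43.2°C.


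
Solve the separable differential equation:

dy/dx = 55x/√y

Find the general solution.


Separate: √y dy = 55x dx.
Integrate: (2/3)y^(3/2) = (55/2)x² + C.


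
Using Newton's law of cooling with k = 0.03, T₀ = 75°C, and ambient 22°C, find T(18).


Newton's law: dT/dt = -k(T - T_a) has solution T(t) = T_a + (T₀ - T_a)e^(-kt).
Plug in T_a = 22, T₀ = 75, k = 0.03, t = 18: T(18) = 22 + (53)e^(-0.54) ≈ 52.9°C.


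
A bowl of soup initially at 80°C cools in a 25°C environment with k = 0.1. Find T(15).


Newton's law: dT/dt = -k(T - T_a) has solution T(t) = T_a + (T₀ - T_a)e^(-kt).
Plug in T_a = 25, T₀ = 80, k = 0.1, t = 15: T(15) = 25 + (55)e^(-1.50) ≈ 37.3°C.


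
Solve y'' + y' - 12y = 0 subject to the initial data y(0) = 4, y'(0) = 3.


Characteristic roots of r² + r - 12 = 0 are -4, 3.
General solution y = c₁ e^(-4x) + c₂ e^(3x).
Apply y(0) = 4: c₁ + c₂ = 4. Apply y'(0) = 3: -4 c₁ + 3 c₂ = 3.
Solve: c₁ = 9/7, c₂ = 19/7.
Particular solution: y = (9/7)e^(-4x) + (19/7)e^(3x).


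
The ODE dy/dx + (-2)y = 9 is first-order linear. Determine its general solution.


P(x) = -2 ⇒ μ = e^(-2x).
(μ y)' = 9e^(-2x) ⇒ μ y = -(9/2)e^(-2x) + C.
Divide by μ: y = -9/2 + Ce^(2x).


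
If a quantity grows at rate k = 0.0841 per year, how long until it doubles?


Exponential growth: P(t) = P₀ e^(0.0841t). Set P(t)/P₀ = 2: e^(0.0841t) = 2.
Solve: t = ln(2)/0.0841 ≈ 8.24 years.


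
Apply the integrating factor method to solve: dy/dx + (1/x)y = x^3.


P(x) = 1/x ⇒ μ = x^1.
(x^1 y)' = x^1·x^3 = x^4.
Integrate: x^1 y = x^5/(5) + C.
Solve for y: y = (1/5)x^4 + C/x^1.


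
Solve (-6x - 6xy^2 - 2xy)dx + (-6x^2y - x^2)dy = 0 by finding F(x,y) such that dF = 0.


Check exactness: ∂M/∂y = -12xy - 2x and ∂N/∂x = -12xy - 2x; equal, so the equation is exact.
Integrate M with respect to x (treating y as constant): ∫M dx = -3x^2 - 3x^2y^2 - x^2y + h(y).
Differentiate w.r.t. y and set equal to N: all terms match, so h'(y) = 0 and h is a constant absorbed into C.
General solution: -3x^2 - 3x^2y^2 - x^2y = C.


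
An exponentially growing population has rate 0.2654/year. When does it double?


Exponential growth: P(t) = P₀ e^(0.2654t). Set P(t)/P₀ = 2: e^(0.2654t) = 2.
Solve: t = ln(2)/0.2654 ≈ 2.61 years.


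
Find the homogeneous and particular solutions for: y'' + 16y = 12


Homogeneous part: r² + 16 = 0 ⇒ r = ±4i, so y_h = C₁cos(4x) + C₂sin(4x).
Try constant y_p = A; plug in: 16A = 12 ⇒ A = 3/4.
General solution: y = C₁cos(4x) + C₂sin(4x) + 3/4.


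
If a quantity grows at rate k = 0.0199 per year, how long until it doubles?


Exponential growth: P(t) = P₀ e^(0.0199t). Set P(t)/P₀ = 2: e^(0.0199t) = 2.
Solve: t = ln(2)/0.0199 ≈ 34.83 years.


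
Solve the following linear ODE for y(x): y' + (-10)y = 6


P(x) = -10 ⇒ μ = e^(-10x).
(μ y)' = 6e^(-10x) ⇒ μ y = -(3/5)e^(-10x) + C.
Divide by μ: y = -3/5 + Ce^(10x).


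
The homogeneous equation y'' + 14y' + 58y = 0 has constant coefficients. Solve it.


Characteristic equation: r² + 14r + 58 = 0.
Discriminant is negative; roots r = -7 ± 3i (complex conjugate pair).
General solution uses e^(α x)(C₁ cos(β x) + C₂ sin(β x)): y = e^(-7x)(C₁cos(3x) + C₂sin(3x)).


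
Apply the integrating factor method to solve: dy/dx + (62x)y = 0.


P(x) = 62x ⇒ μ = e^(31x²).
Q(x) = 0 so μ y is constant: y = Ce^(-31x²).


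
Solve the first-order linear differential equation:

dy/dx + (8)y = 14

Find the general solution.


P(x) = 8, Q(x) = 14; integrating factor μ = e^(8x).
(μ y)' = 14e^(8x) ⇒ μ y = (7/4)e^(8x) + C.
Divide by μ: y = 7/4 + Ce^(-8x).


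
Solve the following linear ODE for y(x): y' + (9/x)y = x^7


P(x) = 9/x ⇒ μ = x^9.
(x^9 y)' = x^9·x^7 = x^16.
Integrate: x^9 y = x^17/(17) + C.
Solve for y: y = (1/17)x^8 + C/x^9.


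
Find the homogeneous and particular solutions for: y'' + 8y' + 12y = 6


Characteristic roots of r² + 8r + 12 = 0 are -6, -2.
y_h = C₁e^(-6x) + C₂e^(-2x).
Constant forcing; try y_p = A. Then 12A = 6 ⇒ A = 1/2.
General solution: y = C₁e^(-6x) + C₂e^(-2x) + 1/2.


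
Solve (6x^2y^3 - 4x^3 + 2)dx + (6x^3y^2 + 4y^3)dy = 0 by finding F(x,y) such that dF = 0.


Check exactness: ∂M/∂y = 18x^2y^2 and ∂N/∂x = 18x^2y^2; equal, so the equation is exact.
Integrate M with respect to x (treating y as constant): ∫M dx = 2x^3y^3 - x^4 + 2x + h(y).
Differentiate w.r.t. y and set equal to N: the x-dependent terms already match, leaving h'(y) = 4y^3. Integrate: h(y) = y^4.
So F(x,y) = 2x^3y^3 - x^4 + y^4 + 2x.
General solution: 2x^3y^3 - x^4 + y^4 + 2x = C.


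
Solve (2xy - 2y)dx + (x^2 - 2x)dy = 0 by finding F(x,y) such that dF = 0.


Check exactness: ∂M/∂y = 2x - 2 and ∂N/∂x = 2x - 2; equal, so the equation is exact.
Integrate M with respect to x (treating y as constant): ∫M dx = x^2y - 2xy + h(y).
Differentiate w.r.t. y and set equal to N: all terms match, so h'(y) = 0 and h is a constant absorbed into C.
General solution: x^2y - 2xy = C.


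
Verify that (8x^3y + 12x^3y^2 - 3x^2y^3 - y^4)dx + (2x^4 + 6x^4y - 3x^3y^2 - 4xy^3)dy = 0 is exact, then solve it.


Check exactness: ∂M/∂y = 8x^3 + 24x^3y - 9x^2y^2 - 4y^3 and ∂N/∂x = 8x^3 + 24x^3y - 9x^2y^2 - 4y^3; equal, so the equation is exact.
Integrate M with respect to x (treating y as constant): ∫M dx = 2x^4y + 3x^4y^2 - x^3y^3 - xy^4 + h(y).
Differentiate w.r.t. y and set equal to N: all terms match, so h'(y) = 0 and h is a constant absorbed into C.
General solution: 2x^4y + 3x^4y^2 - x^3y^3 - xy^4 = C.


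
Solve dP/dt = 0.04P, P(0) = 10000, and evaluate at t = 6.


The ODE dP/dt = 0.04P has solution P(t) = P(0)e^(0.04t).
Substitute P(0) = 10000 and t = 6: P(6) = 10000 e^(0.24) ≈ 12712.


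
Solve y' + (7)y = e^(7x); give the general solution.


P(x) = 7 ⇒ μ = e^(7x).
(μ y)' = e^(14x) ⇒ μ y = (1/14)e^(14x) + C.
Divide by μ: y = (1/14)e^(7x) + Ce^(-7x).


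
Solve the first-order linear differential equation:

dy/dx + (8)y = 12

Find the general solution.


P(x) = 8, Q(x) = 12; integrating factor μ = e^(8x).
(μ y)' = 12e^(8x) ⇒ μ y = (3/2)e^(8x) + C.
Divide by μ: y = 3/2 + Ce^(-8x).


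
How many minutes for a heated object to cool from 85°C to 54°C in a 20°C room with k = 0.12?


From T(t) = T_a + (T₀ - T_a)e^(-kt), set T(t) = 54:
(54 - 20) / (85 - 20) = e^(-0.12t), so t = -ln(0.523)/0.12 ≈ 5.4 minutes.


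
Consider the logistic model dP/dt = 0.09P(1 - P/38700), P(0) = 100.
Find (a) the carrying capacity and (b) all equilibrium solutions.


Logistic ODE dP/dt = 0.09P(1 - P/38700) has equilibria where dP/dt = 0, i.e. P = 0 or P = 38700.
The coefficient (1 - P/K) = 0 when P = K, identifying K = 38700 as the carrying capacity.
(a) K = 38700; (b) equilibria P = 0 and P = 38700.


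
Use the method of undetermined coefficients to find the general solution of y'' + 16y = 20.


Homogeneous part: r² + 16 = 0 ⇒ r = ±4i, so y_h = C₁cos(4x) + C₂sin(4x).
Try constant y_p = A; plug in: 16A = 20 ⇒ A = 5/4.
General solution: y = C₁cos(4x) + C₂sin(4x) + 5/4.


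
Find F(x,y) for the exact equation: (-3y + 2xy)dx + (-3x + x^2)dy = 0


Check exactness: ∂M/∂y = -3 + 2x and ∂N/∂x = -3 + 2x; equal, so the equation is exact.
Integrate M with respect to x (treating y as constant): ∫M dx = -3xy + x^2y + h(y).
Differentiate w.r.t. y and set equal to N: all terms match, so h'(y) = 0 and h is a constant absorbed into C.
General solution: -3xy + x^2y = C.


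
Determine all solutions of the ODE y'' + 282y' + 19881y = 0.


Characteristic equation: r² + 282r + 19881 = 0, i.e. (r + 141)² = 0.
Repeated root r = -141; include an x factor for the second linearly independent solution.
General solution: y = (C₁ + C₂x)e^(-141x).


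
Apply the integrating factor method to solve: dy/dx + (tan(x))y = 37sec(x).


P(x) = tan(x) ⇒ μ = e^(∫tan(x)dx) = sec(x).
(sec(x) y)' = 37sec²(x) ⇒ sec(x) y = 37tan(x) + C.
Multiply by cos(x): y = 37sin(x) + C·cos(x).


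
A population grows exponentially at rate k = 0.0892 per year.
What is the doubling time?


Exponential growth: P(t) = P₀ e^(0.0892t). Set P(t)/P₀ = 2: e^(0.0892t) = 2.
Solve: t = ln(2)/0.0892 ≈ 7.77 years.


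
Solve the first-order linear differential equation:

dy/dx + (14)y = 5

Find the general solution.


P(x) = 14, Q(x) = 5; integrating factor μ = e^(14x).
(μ y)' = 5e^(14x) ⇒ μ y = (5/14)e^(14x) + C.
Divide by μ: y = 5/14 + Ce^(-14x).


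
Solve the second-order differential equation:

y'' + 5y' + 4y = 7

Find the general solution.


Characteristic roots of r² + 5r + 4 = 0 are -1, -4.
y_h = C₁e^(-x) + C₂e^(-4x).
Constant forcing; try y_p = A. Then 4A = 7 ⇒ A = 7/4.
General solution: y = C₁e^(-x) + C₂e^(-4x) + 7/4.


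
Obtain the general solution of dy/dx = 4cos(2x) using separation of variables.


g(y) = 1, so integrate directly: y = ∫ 4cos(2x) dx = 2sin(2x) + C.


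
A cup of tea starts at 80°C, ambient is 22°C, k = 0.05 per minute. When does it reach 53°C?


From T(t) = T_a + (T₀ - T_a)e^(-kt), set T(t) = 53:
(53 - 22) / (80 - 22) = e^(-0.05t), so t = -ln(0.534)/0.05 ≈ 12.5 minutes.


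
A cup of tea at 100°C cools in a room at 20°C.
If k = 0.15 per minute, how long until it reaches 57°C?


From T(t) = T_a + (T₀ - T_a)e^(-kt), set T(t) = 57:
(57 - 20) / (100 - 20) = e^(-0.15t), so t = -ln(0.463)/0.15 ≈ 5.1 minutes.


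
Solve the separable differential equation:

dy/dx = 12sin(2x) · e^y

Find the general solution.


Separate: e^(-y) dy = 12sin(2x) dx.
Integrate: -e^(-y) = -6cos(2x) + C₀.
Rearrange: e^(-y) = 6cos(2x) + C.


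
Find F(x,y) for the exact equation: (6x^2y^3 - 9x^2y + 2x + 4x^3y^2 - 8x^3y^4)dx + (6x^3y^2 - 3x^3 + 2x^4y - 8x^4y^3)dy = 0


Check exactness: ∂M/∂y = 18x^2y^2 - 9x^2 + 8x^3y - 32x^3y^3 and ∂N/∂x = 18x^2y^2 - 9x^2 + 8x^3y - 32x^3y^3; equal, so the equation is exact.
Integrate M with respect to x (treating y as constant): ∫M dx = 2x^3y^3 - 3x^3y + x^2 + x^4y^2 - 2x^4y^4 + h(y).
Differentiate w.r.t. y and set equal to N: all terms match, so h'(y) = 0 and h is a constant absorbed into C.
General solution: 2x^3y^3 - 3x^3y + x^2 + x^4y^2 - 2x^4y^4 = C.


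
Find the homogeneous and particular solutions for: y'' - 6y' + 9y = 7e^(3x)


Characteristic polynomial (r - 3)² = 0; repeated root r = 3.
y_h = (C₁ + C₂x)e^(3x). Forcing matches the repeated root (resonance), so try y_p = Ax² e^(3x).
Substitute and solve for A: 2A = 7, so A = 7/2.
General solution: y = (C₁ + C₂x + (7/2)x²)e^(3x).


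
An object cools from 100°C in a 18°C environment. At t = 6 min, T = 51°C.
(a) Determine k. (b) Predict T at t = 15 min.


Newton's law: T(t) = T_a + (T₀ - T_a)e^(-kt).
(a) Use T(6) = 51: (51 - 18)/(100 - 18) = e^(-k·6), so k = -ln(0.402)/6 ≈ 0.1517.
(b) Apply k to t = 15: T(15) = 18 + (82)e^(-2.276) ≈ 26.4°C.


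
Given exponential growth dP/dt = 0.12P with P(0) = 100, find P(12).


The ODE dP/dt = 0.12P has solution P(t) = P(0)e^(0.12t).
Substitute P(0) = 100 and t = 12: P(12) = 100 e^(1.44) ≈ 422.


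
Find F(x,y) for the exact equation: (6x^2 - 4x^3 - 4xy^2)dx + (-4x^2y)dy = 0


Check exactness: ∂M/∂y = -8xy and ∂N/∂x = -8xy; equal, so the equation is exact.
Integrate M with respect to x (treating y as constant): ∫M dx = 2x^3 - x^4 - 2x^2y^2 + h(y).
Differentiate w.r.t. y and set equal to N: all terms match, so h'(y) = 0 and h is a constant absorbed into C.
General solution: 2x^3 - x^4 - 2x^2y^2 = C.


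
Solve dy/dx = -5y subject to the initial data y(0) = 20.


General solution of y' = -5y is y = Ce^(-5x).
Apply y(0) = 20: C = 20.
Particular solution: y = 20e^(-5x).


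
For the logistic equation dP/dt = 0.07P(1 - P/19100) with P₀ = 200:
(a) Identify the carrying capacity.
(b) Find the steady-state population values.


Logistic ODE dP/dt = 0.07P(1 - P/19100) has equilibria where dP/dt = 0, i.e. P = 0 or P = 19100.
The coefficient (1 - P/K) = 0 when P = K, identifying K = 19100 as the carrying capacity.
(a) K = 19100; (b) equilibria P = 0 and P = 19100.


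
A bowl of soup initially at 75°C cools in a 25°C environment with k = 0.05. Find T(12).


Newton's law: dT/dt = -k(T - T_a) has solution T(t) = T_a + (T₀ - T_a)e^(-kt).
Plug in T_a = 25, T₀ = 75, k = 0.05, t = 12: T(12) = 25 + (50)e^(-0.60) ≈ 52.4°C.


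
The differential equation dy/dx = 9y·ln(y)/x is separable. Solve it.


Separate: dy/[y ln(y)] = 9 dx/x.
Substitute u = ln(y): du/u = 9 dx/x.
Integrate: ln|ln(y)| = 9ln|x| + C₀, hence ln(y) = C·x^9.


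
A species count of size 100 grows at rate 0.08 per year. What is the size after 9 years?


The ODE dP/dt = 0.08P has solution P(t) = P(0)e^(0.08t).
Substitute P(0) = 100 and t = 9: P(9) = 100 e^(0.72) ≈ 205.


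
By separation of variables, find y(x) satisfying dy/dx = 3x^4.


Integrate both sides with respect to x: y = ∫ 3x^4 dx = (3/5)x^5 + C.


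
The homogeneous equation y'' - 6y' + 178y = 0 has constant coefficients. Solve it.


Characteristic equation: r² - 6r + 178 = 0.
Discriminant is negative; roots r = 3 ± 13i (complex conjugate pair).
General solution uses e^(α x)(C₁ cos(β x) + C₂ sin(β x)): y = e^(3x)(C₁cos(13x) + C₂sin(13x)).


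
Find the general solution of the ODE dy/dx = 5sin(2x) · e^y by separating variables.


Separate: e^(-y) dy = 5sin(2x) dx.
Integrate: -e^(-y) = -(5/2)cos(2x) + C₀.
Rearrange: e^(-y) = (5/2)cos(2x) + C.


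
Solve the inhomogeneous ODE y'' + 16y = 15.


Homogeneous part: r² + 16 = 0 ⇒ r = ±4i, so y_h = C₁cos(4x) + C₂sin(4x).
Try constant y_p = A; plug in: 16A = 15 ⇒ A = 15/16.
General solution: y = C₁cos(4x) + C₂sin(4x) + 15/16.


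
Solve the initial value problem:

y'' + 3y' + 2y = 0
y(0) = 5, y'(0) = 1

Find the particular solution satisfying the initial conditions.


Characteristic roots of r² + 3r + 2 = 0 are -2, -1.
General solution y = c₁ e^(-2x) + c₂ e^(-x).
Apply y(0) = 5: c₁ + c₂ = 5. Apply y'(0) = 1: -2 c₁ - 1 c₂ = 1.
Solve: c₁ = -6, c₂ = 11.
Particular solution: y = -6e^(-2x) + 11e^(-x).


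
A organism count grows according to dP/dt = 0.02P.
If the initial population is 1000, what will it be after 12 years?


The ODE dP/dt = 0.02P has solution P(t) = P(0)e^(0.02t).
Substitute P(0) = 1000 and t = 12: P(12) = 1000 e^(0.24) ≈ 1271.


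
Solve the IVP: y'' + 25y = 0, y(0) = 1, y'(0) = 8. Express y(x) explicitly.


Characteristic roots of r² + 25 = 0 are ±5i, so y = C₁cos(5x) + C₂sin(5x).
Apply y(0) = 1: C₁ = 1. Differentiate and apply y'(0) = 8: 5·C₂ = 8, so C₂ = 8/5.
Particular solution: y = cos(5x) + (8/5)sin(5x).


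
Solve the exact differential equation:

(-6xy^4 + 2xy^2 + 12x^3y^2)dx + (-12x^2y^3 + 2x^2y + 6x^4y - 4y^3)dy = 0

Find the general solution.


Check exactness: ∂M/∂y = -24xy^3 + 4xy + 24x^3y and ∂N/∂x = -24xy^3 + 4xy + 24x^3y; equal, so the equation is exact.
Integrate M with respect to x (treating y as constant): ∫M dx = -3x^2y^4 + x^2y^2 + 3x^4y^2 + h(y).
Differentiate w.r.t. y and set equal to N: the x-dependent terms already match, leaving h'(y) = -4y^3. Integrate: h(y) = -y^4.
So F(x,y) = -3x^2y^4 + x^2y^2 + 3x^4y^2 - y^4.
General solution: -3x^2y^4 + x^2y^2 + 3x^4y^2 - y^4 = C.


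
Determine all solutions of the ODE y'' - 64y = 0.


Characteristic equation: r² - 64 = 0.
Factor: (r + 8)(r - 8) = 0 ⇒ r = -8, 8 (distinct real).
General solution: y = C₁e^(-8x) + C₂e^(8x).


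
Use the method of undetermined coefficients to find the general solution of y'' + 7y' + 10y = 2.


Characteristic roots of r² + 7r + 10 = 0 are -5, -2.
y_h = C₁e^(-5x) + C₂e^(-2x).
Constant forcing; try y_p = A. Then 10A = 2 ⇒ A = 1/5.
General solution: y = C₁e^(-5x) + C₂e^(-2x) + 1/5.


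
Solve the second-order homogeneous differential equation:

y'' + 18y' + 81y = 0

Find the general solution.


Characteristic equation: r² + 18r + 81 = 0, i.e. (r + 9)² = 0.
Repeated root r = -9; include an x factor for the second linearly independent solution.
General solution: y = (C₁ + C₂x)e^(-9x).


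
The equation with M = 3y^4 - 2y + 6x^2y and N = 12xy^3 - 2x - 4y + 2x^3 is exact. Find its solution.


Check exactness: ∂M/∂y = 12y^3 - 2 + 6x^2 and ∂N/∂x = 12y^3 - 2 + 6x^2; equal, so the equation is exact.
Integrate M with respect to x (treating y as constant): ∫M dx = 3xy^4 - 2xy + 2x^3y + h(y).
Differentiate w.r.t. y and set equal to N: the x-dependent terms already match, leaving h'(y) = -4y. Integrate: h(y) = -2y^2.
So F(x,y) = 3xy^4 - 2xy - 2y^2 + 2x^3y.
General solution: 3xy^4 - 2xy - 2y^2 + 2x^3y = C.


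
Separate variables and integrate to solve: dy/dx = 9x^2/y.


Separate variables: y dy = 9x^2 dx.
Integrate both sides: y²/2 = 3x^3 + C₀.
Multiply by 2: y² = 6x^3 + C.


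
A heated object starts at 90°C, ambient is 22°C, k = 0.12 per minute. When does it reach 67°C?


From T(t) = T_a + (T₀ - T_a)e^(-kt), set T(t) = 67:
(67 - 22) / (90 - 22) = e^(-0.12t), so t = -ln(0.662)/0.12 ≈ 3.4 minutes.


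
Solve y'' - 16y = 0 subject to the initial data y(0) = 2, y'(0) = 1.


Characteristic roots of r² - 16 = 0 are 4, -4.
General solution y = c₁ e^(4x) + c₂ e^(-4x).
Apply y(0) = 2: c₁ + c₂ = 2. Apply y'(0) = 1: 4 c₁ - 4 c₂ = 1.
Solve: c₁ = 9/8, c₂ = 7/8.
Particular solution: y = (9/8)e^(4x) + (7/8)e^(-4x).


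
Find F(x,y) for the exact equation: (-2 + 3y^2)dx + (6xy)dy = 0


Check exactness: ∂M/∂y = 6y and ∂N/∂x = 6y; equal, so the equation is exact.
Integrate M with respect to x (treating y as constant): ∫M dx = -2x + 3xy^2 + h(y).
Differentiate w.r.t. y and set equal to N: all terms match, so h'(y) = 0 and h is a constant absorbed into C.
General solution: -2x + 3xy^2 = C.


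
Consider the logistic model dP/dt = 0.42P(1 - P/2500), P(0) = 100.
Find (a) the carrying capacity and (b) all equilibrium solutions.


Logistic ODE dP/dt = 0.42P(1 - P/2500) has equilibria where dP/dt = 0, i.e. P = 0 or P = 2500.
The coefficient (1 - P/K) = 0 when P = K, identifying K = 2500 as the carrying capacity.
(a) K = 2500; (b) equilibria P = 0 and P = 2500.


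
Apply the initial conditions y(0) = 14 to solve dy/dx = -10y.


General solution of y' = -10y is y = Ce^(-10x).
Apply y(0) = 14: C = 14.
Particular solution: y = 14e^(-10x).


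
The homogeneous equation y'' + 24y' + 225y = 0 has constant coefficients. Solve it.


Characteristic equation: r² + 24r + 225 = 0.
Discriminant is negative; roots r = -12 ± 9i (complex conjugate pair).
General solution uses e^(α x)(C₁ cos(β x) + C₂ sin(β x)): y = e^(-12x)(C₁cos(9x) + C₂sin(9x)).


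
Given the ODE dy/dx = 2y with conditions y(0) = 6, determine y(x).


General solution of y' = 2y is y = Ce^(2x).
Apply y(0) = 6: C = 6.
Particular solution: y = 6e^(2x).


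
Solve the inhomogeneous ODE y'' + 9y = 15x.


Homogeneous: r² + 9 = 0 ⇒ r = ±3i, y_h = C₁cos(3x) + C₂sin(3x).
Polynomial forcing; try y_p = Ax + B. Then y_p'' + 9 y_p = 9(Ax + B) = 15x, so B = 0 and A = 5/3.
General solution: y = C₁cos(3x) + C₂sin(3x) + (5/3)x.


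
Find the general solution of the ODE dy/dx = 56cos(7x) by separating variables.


g(y) = 1, so integrate directly: y = ∫ 56cos(7x) dx = 8sin(7x) + C.


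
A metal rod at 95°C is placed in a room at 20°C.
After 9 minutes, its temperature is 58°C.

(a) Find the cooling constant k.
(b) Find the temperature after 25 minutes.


Newton's law: T(t) = T_a + (T₀ - T_a)e^(-kt).
(a) Use T(9) = 58: (58 - 20)/(95 - 20) = e^(-k·9), so k = -ln(0.507)/9 ≈ 0.0755.
(b) Apply k to t = 25: T(25) = 20 + (75)e^(-1.889) ≈ 31.3°C.


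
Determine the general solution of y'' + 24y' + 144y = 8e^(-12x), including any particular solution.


Characteristic polynomial (r + 12)² = 0; repeated root r = -12.
y_h = (C₁ + C₂x)e^(-12x). Forcing matches the repeated root (resonance), so try y_p = Ax² e^(-12x).
Substitute and solve for A: 2A = 8, so A = 4.
General solution: y = (C₁ + C₂x + 4x²)e^(-12x).


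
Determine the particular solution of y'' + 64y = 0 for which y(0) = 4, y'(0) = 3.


Characteristic roots of r² + 64 = 0 are ±8i, so y = C₁cos(8x) + C₂sin(8x).
Apply y(0) = 4: C₁ = 4. Differentiate and apply y'(0) = 3: 8·C₂ = 3, so C₂ = 3/8.
Particular solution: y = 4cos(8x) + (3/8)sin(8x).


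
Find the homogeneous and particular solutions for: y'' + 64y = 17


Homogeneous part: r² + 64 = 0 ⇒ r = ±8i, so y_h = C₁cos(8x) + C₂sin(8x).
Try constant y_p = A; plug in: 64A = 17 ⇒ A = 17/64.
General solution: y = C₁cos(8x) + C₂sin(8x) + 17/64.


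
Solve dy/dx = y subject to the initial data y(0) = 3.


General solution of y' = y is y = Ce^(x).
Apply y(0) = 3: C = 3.
Particular solution: y = 3e^(x).


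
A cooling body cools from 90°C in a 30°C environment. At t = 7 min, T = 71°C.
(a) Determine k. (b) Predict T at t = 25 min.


Newton's law: T(t) = T_a + (T₀ - T_a)e^(-kt).
(a) Use T(7) = 71: (71 - 30)/(90 - 30) = e^(-k·7), so k = -ln(0.683)/7 ≈ 0.0544.
(b) Apply k to t = 25: T(25) = 30 + (60)e^(-1.360) ≈ 45.4°C.


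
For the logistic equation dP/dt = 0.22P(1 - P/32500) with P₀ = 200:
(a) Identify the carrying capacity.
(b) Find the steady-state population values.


Logistic ODE dP/dt = 0.22P(1 - P/32500) has equilibria where dP/dt = 0, i.e. P = 0 or P = 32500.
The coefficient (1 - P/K) = 0 when P = K, identifying K = 32500 as the carrying capacity.
(a) K = 32500; (b) equilibria P = 0 and P = 32500.


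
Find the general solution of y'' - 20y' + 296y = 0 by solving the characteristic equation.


Characteristic equation: r² - 20r + 296 = 0.
Discriminant is negative; roots r = 10 ± 14i (complex conjugate pair).
General solution uses e^(α x)(C₁ cos(β x) + C₂ sin(β x)): y = e^(10x)(C₁cos(14x) + C₂sin(14x)).


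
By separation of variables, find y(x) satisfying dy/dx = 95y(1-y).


Separate: dy/[y(1-y)] = 95 dx.
Partial fractions: 1/[y(1-y)] = 1/y + 1/(1-y).
Integrate: ln|y/(1-y)| = 95x + C₀.
Solve for y: y = 1/(1 + Ce^(-95x)).


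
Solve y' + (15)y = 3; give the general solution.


P(x) = 15, Q(x) = 3; integrating factor μ = e^(15x).
(μ y)' = 3e^(15x) ⇒ μ y = (1/5)e^(15x) + C.
Divide by μ: y = 1/5 + Ce^(-15x).


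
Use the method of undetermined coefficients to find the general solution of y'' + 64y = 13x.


Homogeneous: r² + 64 = 0 ⇒ r = ±8i, y_h = C₁cos(8x) + C₂sin(8x).
Polynomial forcing; try y_p = Ax + B. Then y_p'' + 64 y_p = 64(Ax + B) = 13x, so B = 0 and A = 13/64.
General solution: y = C₁cos(8x) + C₂sin(8x) + (13/64)x.


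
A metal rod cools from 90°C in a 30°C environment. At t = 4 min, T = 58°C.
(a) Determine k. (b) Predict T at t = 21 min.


Newton's law: T(t) = T_a + (T₀ - T_a)e^(-kt).
(a) Use T(4) = 58: (58 - 30)/(90 - 30) = e^(-k·4), so k = -ln(0.467)/4 ≈ 0.1905.
(b) Apply k to t = 21: T(21) = 30 + (60)e^(-4.001) ≈ 31.1°C.


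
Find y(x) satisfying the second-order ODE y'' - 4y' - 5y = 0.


Characteristic equation: r² - 4r - 5 = 0.
Factor: (r + 1)(r - 5) = 0 ⇒ r = -1, 5 (distinct real).
General solution: y = C₁e^(-x) + C₂e^(5x).


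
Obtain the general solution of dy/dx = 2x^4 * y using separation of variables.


Separate variables: dy/y = 2x^4 dx.
Integrate: ln|y| = (2/5)x^5 + C₀.
Exponentiate: y = Ce^((2/5)x^5).


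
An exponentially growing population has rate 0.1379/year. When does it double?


Exponential growth: P(t) = P₀ e^(0.1379t). Set P(t)/P₀ = 2: e^(0.1379t) = 2.
Solve: t = ln(2)/0.1379 ≈ 5.03 years.


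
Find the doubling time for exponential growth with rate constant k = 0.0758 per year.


Exponential growth: P(t) = P₀ e^(0.0758t). Set P(t)/P₀ = 2: e^(0.0758t) = 2.
Solve: t = ln(2)/0.0758 ≈ 9.14 years.


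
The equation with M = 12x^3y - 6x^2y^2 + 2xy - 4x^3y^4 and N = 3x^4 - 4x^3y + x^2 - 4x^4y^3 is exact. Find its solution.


Check exactness: ∂M/∂y = 12x^3 - 12x^2y + 2x - 16x^3y^3 and ∂N/∂x = 12x^3 - 12x^2y + 2x - 16x^3y^3; equal, so the equation is exact.
Integrate M with respect to x (treating y as constant): ∫M dx = 3x^4y - 2x^3y^2 + x^2y - x^4y^4 + h(y).
Differentiate w.r.t. y and set equal to N: all terms match, so h'(y) = 0 and h is a constant absorbed into C.
General solution: 3x^4y - 2x^3y^2 + x^2y - x^4y^4 = C.


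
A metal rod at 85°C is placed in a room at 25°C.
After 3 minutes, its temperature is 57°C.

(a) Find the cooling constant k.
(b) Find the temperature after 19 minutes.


Newton's law: T(t) = T_a + (T₀ - T_a)e^(-kt).
(a) Use T(3) = 57: (57 - 25)/(85 - 25) = e^(-k·3), so k = -ln(0.533)/3 ≈ 0.2095.
(b) Apply k to t = 19: T(19) = 25 + (60)e^(-3.981) ≈ 26.1°C.


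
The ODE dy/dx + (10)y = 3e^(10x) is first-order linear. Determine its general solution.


P(x) = 10 ⇒ μ = e^(10x).
(μ y)' = 3e^(20x) ⇒ μ y = (3/20)e^(20x) + C.
Divide by μ: y = (3/20)e^(10x) + Ce^(-10x).


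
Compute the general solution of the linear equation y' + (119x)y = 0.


P(x) = 119x ⇒ μ = e^((119/2)x²).
Q(x) = 0 so μ y is constant: y = Ce^(-(119/2)x²).


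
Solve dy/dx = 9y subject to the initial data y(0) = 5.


General solution of y' = 9y is y = Ce^(9x).
Apply y(0) = 5: C = 5.
Particular solution: y = 5e^(9x).


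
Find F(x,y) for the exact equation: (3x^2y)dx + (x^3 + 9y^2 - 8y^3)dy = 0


Check exactness: ∂M/∂y = 3x^2 and ∂N/∂x = 3x^2; equal, so the equation is exact.
Integrate M with respect to x (treating y as constant): ∫M dx = x^3y + h(y).
Differentiate w.r.t. y and set equal to N: the x-dependent terms already match, leaving h'(y) = 9y^2 - 8y^3. Integrate: h(y) = 3y^3 - 2y^4.
So F(x,y) = x^3y + 3y^3 - 2y^4.
General solution: x^3y + 3y^3 - 2y^4 = C.


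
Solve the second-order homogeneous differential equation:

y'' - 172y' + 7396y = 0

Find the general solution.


Characteristic equation: r² - 172r + 7396 = 0, i.e. (r - 86)² = 0.
Repeated root r = 86; include an x factor for the second linearly independent solution.
General solution: y = (C₁ + C₂x)e^(86x).


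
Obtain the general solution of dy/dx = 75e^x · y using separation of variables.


Separate variables: dy/y = 75e^x dx.
Integrate: ln|y| = 75e^x + C₀.
Exponentiate: y = Ce^(75e^x).


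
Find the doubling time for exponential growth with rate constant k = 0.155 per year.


Exponential growth: P(t) = P₀ e^(0.155t). Set P(t)/P₀ = 2: e^(0.155t) = 2.
Solve: t = ln(2)/0.155 ≈ 4.47 years.


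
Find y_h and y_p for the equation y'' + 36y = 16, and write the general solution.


Homogeneous part: r² + 36 = 0 ⇒ r = ±6i, so y_h = C₁cos(6x) + C₂sin(6x).
Try constant y_p = A; plug in: 36A = 16 ⇒ A = 4/9.
General solution: y = C₁cos(6x) + C₂sin(6x) + 4/9.


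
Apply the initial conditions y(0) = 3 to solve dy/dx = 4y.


General solution of y' = 4y is y = Ce^(4x).
Apply y(0) = 3: C = 3.
Particular solution: y = 3e^(4x).


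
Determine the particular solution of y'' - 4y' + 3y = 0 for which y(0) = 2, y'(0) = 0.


Characteristic roots of r² - 4r + 3 = 0 are 3, 1.
General solution y = c₁ e^(3x) + c₂ e^(x).
Apply y(0) = 2: c₁ + c₂ = 2. Apply y'(0) = 0: 3 c₁ + 1 c₂ = 0.
Solve: c₁ = -1, c₂ = 3.
Particular solution: y = -e^(3x) + 3e^(x).


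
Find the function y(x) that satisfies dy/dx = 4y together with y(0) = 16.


General solution of y' = 4y is y = Ce^(4x).
Apply y(0) = 16: C = 16.
Particular solution: y = 16e^(4x).


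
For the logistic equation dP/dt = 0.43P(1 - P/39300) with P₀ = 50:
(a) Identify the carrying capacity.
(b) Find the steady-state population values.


Logistic ODE dP/dt = 0.43P(1 - P/39300) has equilibria where dP/dt = 0, i.e. P = 0 or P = 39300.
The coefficient (1 - P/K) = 0 when P = K, identifying K = 39300 as the carrying capacity.
(a) K = 39300; (b) equilibria P = 0 and P = 39300.
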